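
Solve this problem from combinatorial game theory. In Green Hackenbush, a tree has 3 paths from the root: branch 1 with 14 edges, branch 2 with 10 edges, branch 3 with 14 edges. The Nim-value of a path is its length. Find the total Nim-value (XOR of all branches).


The tree has 3 branches from the ground vertex.
In Green Hackenbush, the Nim-value of a simple path of length k is k.
Branch 1: length 14, Nim-value = 14
Branch 2: length 10, Nim-value = 10
Branch 3: length 14, Nim-value = 14
Total Nim-value = XOR of all branch values:
0 XOR 14 = 14
14 XOR 10 = 4
4 XOR 14 = 10
Nim-value of the tree = 10

10


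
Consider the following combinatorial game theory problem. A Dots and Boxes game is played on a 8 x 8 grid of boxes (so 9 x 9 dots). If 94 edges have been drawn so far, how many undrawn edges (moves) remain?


Grid: 8 x 8 boxes, i.e. 9 rows and 9 columns of dots.
Horizontal edges: (rows + 1) * cols = 9 * 8 = 72
Vertical edges: rows * (cols + 1) = 8 * 9 = 72
Total edges: 72 + 72 = 144
Edges drawn: 94
Remaining: 144 - 94 = 50

50


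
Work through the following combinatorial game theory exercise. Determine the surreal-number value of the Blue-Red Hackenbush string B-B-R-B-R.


Edges (from ground): B-B-R-B-R
By Berlekamp's sign-expansion rule, a Blue-Red Hackenbush stalk has the value of the surreal number whose sign sequence is the edge sequence with B -> + and R -> -.
Sign sequence: ++-+-
Trace the sign expansion in the surreal number tree, starting from 0:
Edge 1: B (sign +) -> bounds (0, +inf), value = 1
Edge 2: B (sign +) -> bounds (1, +inf), value = 2
Edge 3: R (sign -) -> bounds (1, 2), value = 3/2
Edge 4: B (sign +) -> bounds (3/2, 2), value = 7/4
Edge 5: R (sign -) -> bounds (3/2, 7/4), value = 13/8
Game value = 13/8

13/8


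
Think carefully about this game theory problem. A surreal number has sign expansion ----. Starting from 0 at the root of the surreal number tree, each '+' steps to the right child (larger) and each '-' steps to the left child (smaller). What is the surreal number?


Sign expansion: ----
Rule: track bounds (lo, hi), initially (-inf, +inf). On '+', the current value becomes lo and we move to the simplest number in (value, hi): value + 1 if hi = +inf, otherwise the midpoint (value + hi)/2. On '-', the current value becomes hi and we move to value - 1 if lo = -inf, otherwise the midpoint (lo + value)/2.
Start at 0.
Step 1: sign = -, move left. Bounds: (-inf, 0). Value = -1
Step 2: sign = -, move left. Bounds: (-inf, -1). Value = -2
Step 3: sign = -, move left. Bounds: (-inf, -2). Value = -3
Step 4: sign = -, move left. Bounds: (-inf, -3). Value = -4
The surreal number with sign expansion ---- is -4.

-4


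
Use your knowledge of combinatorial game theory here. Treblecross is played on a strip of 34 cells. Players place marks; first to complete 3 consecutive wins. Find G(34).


Treblecross: place X on empty cells; 3-in-a-row wins.
Playing within two cells of an existing X lets the opponent win at once, so sensible play treats the cells i-2..i+2 around each X as dead. The player left with no safe cell loses, so this is a normal-play take-away game on strips of safe cells.
Placing X at cell i (0-indexed) of a strip of k safe cells leaves independent strips of sizes max(0, i-2) and max(0, k-i-3). Hence G(k) = mex{ G(max(0,i-2)) XOR G(max(0,k-i-3)) : 0 <= i < k }, with G(0) = 0.
G(1): splits (0,0):0^0=0 -> mex({0}) = 1
G(2): splits (0,0):0^0=0 -> mex({0}) = 1
G(3): splits (0,0):0^0=0 -> mex({0}) = 1
G(4): splits (0,1):0^1=1 (0,0):0^0=0 -> mex({0, 1}) = 2
G(5): splits (0,2):0^1=1 (0,1):0^1=1 (0,0):0^0=0 -> mex({0, 1}) = 2
G(6) = mex({1}) = 0
G(7) = mex({0, 1, 2}) = 3
G(8) = mex({0, 1, 2}) = 3
G(9) = mex({0, 2}) = 1
G(10) = mex({0, 2, 3}) = 1
G(11) = mex({0, 3}) = 1
G(12) = mex({1, 3}) = 0
G(13) = mex({0, 1, 2, 3}) = 4
G(14) = mex({0, 1, 2}) = 3
G(15) = mex({0, 1, 2}) = 3
G(16) = mex({0, 1, 2, 4}) = 3
G(17) = mex({0, 1, 3, 4}) = 2
G(18) = mex({0, 1, 3, 4}) = 2
G(19) = mex({0, 1, 3, 5}) = 2
G(20) = mex({0, 1, 2, 3, 5}) = 4
G(21) = mex({0, 1, 2, 3, 5}) = 4
G(22) = mex({1, 2, 6}) = 0
G(23) = mex({0, 1, 2, 3, 4, 6}) = 5
G(24) = mex({0, 1, 2, 3, 4}) = 5
G(25) = mex({0, 1, 3, 4, 7}) = 2
G(26) = mex({0, 1, 3, 4, 5, 7}) = 2
G(27) = mex({0, 1, 3, 5}) = 2
G(28) = mex({0, 1, 2, 5}) = 3
G(29) = mex({0, 1, 2, 4, 5, 6}) = 3
G(30) = mex({1, 2, 4, 6}) = 0
G(31) = mex({0, 1, 2, 3, 4, 6}) = 5
G(32) = mex({1, 2, 3, 4, 7}) = 0
G(33) = mex({0, 3, 7}) = 1
G(34) = mex({0, 2, 3, 5, 7}) = 1
Therefore G(34) = 1.

1


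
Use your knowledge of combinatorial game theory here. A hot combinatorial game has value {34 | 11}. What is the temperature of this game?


The game is {34 | 11}, a switch {a | b} with numbers a > b.
Cooling {a | b} by t gives {a - t | b + t}, which stops being hot when a - t = b + t, i.e. at t = (a - b)/2. So the temperature of a switch is (a - b)/2.
Temperature = (Left option - Right option) / 2
= (34 - (11)) / 2
= 23 / 2
= 23/2

23/2


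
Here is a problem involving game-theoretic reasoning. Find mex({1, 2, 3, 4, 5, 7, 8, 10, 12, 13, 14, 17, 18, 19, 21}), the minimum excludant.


Set = {1, 2, 3, 4, 5, 7, 8, 10, 12, 13, 14, 17, 18, 19, 21}
0 is NOT in the set. This is the mex.
mex = 0

0


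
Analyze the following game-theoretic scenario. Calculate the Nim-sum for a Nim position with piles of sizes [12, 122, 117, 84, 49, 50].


We need the XOR (exclusive or) of all pile sizes.
After XOR-ing pile 1 (size 12): 0 XOR 12 = 12
After XOR-ing pile 2 (size 122): 12 XOR 122 = 118
After XOR-ing pile 3 (size 117): 118 XOR 117 = 3
After XOR-ing pile 4 (size 84): 3 XOR 84 = 87
After XOR-ing pile 5 (size 49): 87 XOR 49 = 102
After XOR-ing pile 6 (size 50): 102 XOR 50 = 84
The Nim-value of this position is 84.

84


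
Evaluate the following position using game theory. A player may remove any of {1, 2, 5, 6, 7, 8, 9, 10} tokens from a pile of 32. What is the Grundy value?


The subtraction set is S = {1, 2, 5, 6, 7, 8, 9, 10}.
G(k) = mex{ G(k - s) : s in S, s <= k }. We compute iteratively: G(0) = 0.
G(1) = mex({0}) = 1
G(2) = mex({0, 1}) = 2
G(3) = mex({1, 2}) = 0
G(4) = mex({0, 2}) = 1
G(5) = mex({0, 1}) = 2
G(6) = mex({0, 1, 2}) = 3
G(7) = mex({0, 1, 2, 3}) = 4
G(8) = mex({0, 1, 2, 3, 4}) = 5
G(9) = mex({0, 1, 2, 4, 5}) = 3
G(10) = mex({0, 1, 2, 3, 5}) = 4
G(11) = mex({0, 1, 2, 3, 4}) = 5
G(12) = mex({0, 1, 2, 3, 4, 5}) = 6
G(13) = mex({0, 1, 2, 3, 4, 5, 6}) = 7
G(14) = mex({1, 2, 3, 4, 5, 6, 7}) = 0
G(15) = mex({0, 2, 3, 4, 5, 7}) = 1
G(16) = mex({0, 1, 3, 4, 5}) = 2
G(17) = mex({1, 2, 3, 4, 5, 6}) = 0
G(18) = mex({0, 2, 3, 4, 5, 6, 7}) = 1
G(19) = mex({0, 1, 3, 4, 5, 6, 7}) = 2
G(20) = mex({0, 1, 2, 4, 5, 6, 7}) = 3
G(21) = mex({0, 1, 2, 3, 5, 6, 7}) = 4
G(22) = mex({0, 1, 2, 3, 4, 6, 7}) = 5
G(23) = mex({0, 1, 2, 4, 5, 7}) = 3
Observe that G(14)..G(23) = 0, 1, 2, 0, 1, 2, 3, 4, 5, 3 repeats G(0)..G(9) = 0, 1, 2, 0, 1, 2, 3, 4, 5, 3.
For k >= max(S) = 10, G(k) is determined by the previous 10 values G(k-10)..G(k-1); a window of 10 consecutive values has recurred shifted by 14, so by induction G(k + 14) = G(k) for all k >= 0: the sequence is periodic from the start with period 14.
One period: G(0..13) = 0, 1, 2, 0, 1, 2, 3, 4, 5, 3, 4, 5, 6, 7.
32 mod 14 = 4, so G(32) = G(4) = 1.

1


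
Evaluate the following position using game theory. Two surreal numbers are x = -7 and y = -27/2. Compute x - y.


x = -7, y = -27/2
Converting to common denominator: 2
x = -14/2, y = -27/2
x - y = -7 - -27/2 = 13/2

13/2


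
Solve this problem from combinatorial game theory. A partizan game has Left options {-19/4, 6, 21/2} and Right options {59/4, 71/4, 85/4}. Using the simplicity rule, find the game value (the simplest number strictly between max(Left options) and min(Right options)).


Left options: {-19/4, 6, 21/2}, max = 21/2
Right options: {59/4, 71/4, 85/4}, min = 59/4
All options are numbers and max(Left) < min(Right), so by the simplicity theorem the value is the simplest (earliest-born) number strictly between 21/2 and 59/4.
Integers 11 through 14 all lie strictly between 21/2 and 59/4.
Among integers, the simplest (lowest birthday = smallest |n|; 0 is born on day 0, +-n on day n) is 11.
No non-integer in the interval can be simpler: if x is a non-integer in the interval, then floor(x) or ceil(x) also lies in the interval (the interval contains an integer), and both are proper prefixes of x's sign expansion, i.e. born earlier. So the game value is 11.
Game value = 11

11


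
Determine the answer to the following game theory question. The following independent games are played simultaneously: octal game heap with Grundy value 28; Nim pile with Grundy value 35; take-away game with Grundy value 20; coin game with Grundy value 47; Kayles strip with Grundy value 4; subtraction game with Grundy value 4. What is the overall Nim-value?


By the Sprague-Grundy theorem, the Grundy value of a sum of games is the XOR of individual Grundy values.
octal game heap: Grundy value = 28. Running XOR: 0 XOR 28 = 28
Nim pile: Grundy value = 35. Running XOR: 28 XOR 35 = 63
take-away game: Grundy value = 20. Running XOR: 63 XOR 20 = 43
coin game: Grundy value = 47. Running XOR: 43 XOR 47 = 4
Kayles strip: Grundy value = 4. Running XOR: 4 XOR 4 = 0
subtraction game: Grundy value = 4. Running XOR: 0 XOR 4 = 4
The combined Grundy value is 4.

4


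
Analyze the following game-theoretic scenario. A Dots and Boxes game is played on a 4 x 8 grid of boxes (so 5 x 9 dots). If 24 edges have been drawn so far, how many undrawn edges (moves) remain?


Grid: 4 x 8 boxes, i.e. 5 rows and 9 columns of dots.
Horizontal edges: (rows + 1) * cols = 5 * 8 = 40
Vertical edges: rows * (cols + 1) = 4 * 9 = 36
Total edges: 40 + 36 = 76
Edges drawn: 24
Remaining: 76 - 24 = 52

52


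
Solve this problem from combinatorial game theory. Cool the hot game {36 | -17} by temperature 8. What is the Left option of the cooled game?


Original game: {36 | -17} (a switch {a | b} with a > b).
Cooling by t (for t below the temperature (a - b)/2 = 53/2) taxes each move by t: {a | b} cooled by t is {a - t | b + t}.
Cooling amount: t = 8
Cooled Left option: 36 - 8 = 28
Cooled Right option: -17 + 8 = -9
Cooled game: {28 | -9}
Left option = 28

28


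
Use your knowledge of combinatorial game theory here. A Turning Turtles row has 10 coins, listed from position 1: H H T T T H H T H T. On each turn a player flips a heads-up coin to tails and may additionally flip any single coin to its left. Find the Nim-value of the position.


Coins: H H T T T H H T H T
Key fact: a single head at position k behaves exactly like a Nim heap of size k (turning it to T and optionally flipping a coin at j < k corresponds to moving the heap from k to j, or to 0), and heads combine as a disjunctive sum (two heads at the same place would cancel, matching j XOR j = 0). So the Nim-value is the XOR of the 1-indexed positions of the heads.
Face-up positions (1-indexed): [1, 2, 6, 7, 9]
XOR 0 with 1: 0 XOR 1 = 1
XOR 1 with 2: 1 XOR 2 = 3
XOR 3 with 6: 3 XOR 6 = 5
XOR 5 with 7: 5 XOR 7 = 2
XOR 2 with 9: 2 XOR 9 = 11
Nim-value = 11

11


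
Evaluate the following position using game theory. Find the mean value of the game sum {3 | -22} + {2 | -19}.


G1 = {3 | -22}, G2 = {2 | -19}
Each is a switch {a | b} with numbers a > b; its mean value is (a + b)/2, and mean value is additive over game sums: m(G1 + G2) = m(G1) + m(G2).
Mean of G1 = (3 + (-22))/2 = -19/2 = -19/2
Mean of G2 = (2 + (-19))/2 = -17/2 = -17/2
Mean of G1 + G2 = -19/2 + -17/2 = -18

-18


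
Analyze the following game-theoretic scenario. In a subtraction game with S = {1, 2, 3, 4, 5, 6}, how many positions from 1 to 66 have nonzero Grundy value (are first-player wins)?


Subtraction set S = {1, 2, 3, 4, 5, 6}, so G(n) = n mod 7.
G(n) = 0 when n is a multiple of 7.
Multiples of 7 in [1, 66]: 9
N-positions (nonzero Grundy) = 66 - 9 = 57

57


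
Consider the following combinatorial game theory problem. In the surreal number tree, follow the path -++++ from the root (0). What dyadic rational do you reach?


Sign expansion: -++++
Rule: track bounds (lo, hi), initially (-inf, +inf). On '+', the current value becomes lo and we move to the simplest number in (value, hi): value + 1 if hi = +inf, otherwise the midpoint (value + hi)/2. On '-', the current value becomes hi and we move to value - 1 if lo = -inf, otherwise the midpoint (lo + value)/2.
Start at 0.
Step 1: sign = -, move left. Bounds: (-inf, 0). Value = -1
Step 2: sign = +, move right. Bounds: (-1, 0). Value = -1/2
Step 3: sign = +, move right. Bounds: (-1/2, 0). Value = -1/4
Step 4: sign = +, move right. Bounds: (-1/4, 0). Value = -1/8
Step 5: sign = +, move right. Bounds: (-1/8, 0). Value = -1/16
The surreal number with sign expansion -++++ is -1/16.

-1/16


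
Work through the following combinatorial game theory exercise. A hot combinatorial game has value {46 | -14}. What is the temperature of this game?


The game is {46 | -14}, a switch {a | b} with numbers a > b.
Cooling {a | b} by t gives {a - t | b + t}, which stops being hot when a - t = b + t, i.e. at t = (a - b)/2. So the temperature of a switch is (a - b)/2.
Temperature = (Left option - Right option) / 2
= (46 - (-14)) / 2
= 60 / 2
= 30

30


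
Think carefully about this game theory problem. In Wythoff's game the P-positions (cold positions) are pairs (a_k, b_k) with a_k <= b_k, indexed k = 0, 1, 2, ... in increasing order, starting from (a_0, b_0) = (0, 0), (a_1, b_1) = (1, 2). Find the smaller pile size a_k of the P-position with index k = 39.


By Wythoff's theorem, a_k = floor(k * phi) and b_k = floor(k * phi^2) = a_k + k, where phi = (1 + sqrt(5))/2 is the golden ratio.
phi = (1 + sqrt(5))/2 = 1.618034
k = 39
k * phi = 39 * 1.618034 = 63.103326
a_39 = floor(k * phi) = 63

63


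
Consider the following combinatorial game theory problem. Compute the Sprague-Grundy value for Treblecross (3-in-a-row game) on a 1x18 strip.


Treblecross: place X on empty cells; 3-in-a-row wins.
Playing within two cells of an existing X lets the opponent win at once, so sensible play treats the cells i-2..i+2 around each X as dead. The player left with no safe cell loses, so this is a normal-play take-away game on strips of safe cells.
Placing X at cell i (0-indexed) of a strip of k safe cells leaves independent strips of sizes max(0, i-2) and max(0, k-i-3). Hence G(k) = mex{ G(max(0,i-2)) XOR G(max(0,k-i-3)) : 0 <= i < k }, with G(0) = 0.
G(1): splits (0,0):0^0=0 -> mex({0}) = 1
G(2): splits (0,0):0^0=0 -> mex({0}) = 1
G(3): splits (0,0):0^0=0 -> mex({0}) = 1
G(4): splits (0,1):0^1=1 (0,0):0^0=0 -> mex({0, 1}) = 2
G(5): splits (0,2):0^1=1 (0,1):0^1=1 (0,0):0^0=0 -> mex({0, 1}) = 2
G(6) = mex({1}) = 0
G(7) = mex({0, 1, 2}) = 3
G(8) = mex({0, 1, 2}) = 3
G(9) = mex({0, 2}) = 1
G(10) = mex({0, 2, 3}) = 1
G(11) = mex({0, 3}) = 1
G(12) = mex({1, 3}) = 0
G(13) = mex({0, 1, 2, 3}) = 4
G(14) = mex({0, 1, 2}) = 3
G(15) = mex({0, 1, 2}) = 3
G(16) = mex({0, 1, 2, 4}) = 3
G(17) = mex({0, 1, 3, 4}) = 2
G(18) = mex({0, 1, 3, 4}) = 2
Therefore G(18) = 2.

2


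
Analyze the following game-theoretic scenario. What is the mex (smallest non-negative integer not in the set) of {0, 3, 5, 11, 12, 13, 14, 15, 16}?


Set = {0, 3, 5, 11, 12, 13, 14, 15, 16}
0 is in the set.
1 is NOT in the set. This is the mex.
mex = 1

1


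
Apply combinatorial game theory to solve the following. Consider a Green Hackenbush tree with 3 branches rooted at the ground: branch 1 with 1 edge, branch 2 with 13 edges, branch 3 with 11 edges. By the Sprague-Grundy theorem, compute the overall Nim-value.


The tree has 3 branches from the ground vertex.
In Green Hackenbush, the Nim-value of a simple path of length k is k.
Branch 1: length 1, Nim-value = 1
Branch 2: length 13, Nim-value = 13
Branch 3: length 11, Nim-value = 11
Total Nim-value = XOR of all branch values:
0 XOR 1 = 1
1 XOR 13 = 12
12 XOR 11 = 7
Nim-value of the tree = 7

7


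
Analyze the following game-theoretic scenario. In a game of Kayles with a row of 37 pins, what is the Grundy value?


Kayles: a move removes 1 or 2 adjacent pins from a contiguous row.
Removing pins from a row of k leaves two independent rows (a, b) with a + b = k - 1 (one pin) or a + b = k - 2 (two pins); an end removal gives a = 0.
By Sprague-Grundy, G(k) = mex{ G(a) XOR G(b) } over all these splits. G(0) = 0.
G(1): splits (0,0):0^0=0 -> mex({0}) = 1
G(2): splits (0,1):0^1=1 (0,0):0^0=0 -> mex({0, 1}) = 2
G(3): splits (0,2):0^2=2 (1,1):1^1=0 (0,1):0^1=1 -> mex({0, 1, 2}) = 3
G(4): splits (0,3):0^3=3 (1,2):1^2=3 (0,2):0^2=2 (1,1):1^1=0 -> mex({0, 2, 3}) = 1
G(5): splits (0,4):0^1=1 (1,3):1^3=2 (2,2):2^2=0 (0,3):0^3=3 (1,2):1^2=3 -> mex({0, 1, 2, 3}) = 4
G(6) = mex({0, 1, 2, 4}) = 3
G(7) = mex({0, 1, 3, 4, 5}) = 2
G(8) = mex({0, 2, 3, 5, 6}) = 1
G(9) = mex({0, 1, 2, 3, 6, 7}) = 4
G(10) = mex({0, 1, 3, 4, 5, 7}) = 2
G(11) = mex({0, 1, 2, 3, 4, 5}) = 6
G(12) = mex({0, 1, 2, 3, 5, 6, 7}) = 4
G(13) = mex({0, 2, 3, 4, 6, 7}) = 1
G(14) = mex({0, 1, 4, 5, 6, 7}) = 2
G(15) = mex({0, 1, 2, 3, 4, 5, 6}) = 7
G(16) = mex({0, 2, 3, 5, 6, 7}) = 1
G(17) = mex({0, 1, 2, 3, 5, 6, 7}) = 4
G(18) = mex({0, 1, 2, 4, 5, 6}) = 3
G(19) = mex({0, 1, 3, 4, 5, 7}) = 2
G(20) = mex({0, 2, 3, 4, 5, 6, 7}) = 1
G(21) = mex({0, 1, 2, 3, 5, 6, 7}) = 4
G(22) = mex({0, 1, 2, 3, 4, 5, 7}) = 6
G(23) = mex({0, 1, 2, 3, 4, 5, 6}) = 7
G(24) = mex({0, 1, 2, 3, 5, 6, 7}) = 4
G(25) = mex({0, 2, 3, 4, 6, 7}) = 1
G(26) = mex({0, 1, 3, 4, 5, 6, 7}) = 2
G(27) = mex({0, 1, 2, 3, 4, 5, 6, 7}) = 8
G(28) = mex({0, 1, 2, 3, 4, 6, 7, 8}) = 5
G(29) = mex({0, 1, 2, 3, 5, 6, 7, 8, 9}) = 4
G(30) = mex({0, 1, 2, 3, 4, 5, 6, 9, 10}) = 7
G(31) = mex({0, 1, 3, 4, 5, 7, 10, 11}) = 2
G(32) = mex({0, 2, 3, 4, 5, 6, 7, 9, 11}) = 1
G(33) = mex({0, 1, 2, 3, 4, 5, 6, 7, 9, 12}) = 8
G(34) = mex({0, 1, 2, 3, 4, 5, 7, 8, 11, 12}) = 6
G(35) = mex({0, 1, 2, 3, 4, 5, 6, 8, 9, 10, 11}) = 7
G(36) = mex({0, 1, 2, 3, 5, 6, 7, 9, 10}) = 4
G(37) = mex({0, 2, 3, 4, 6, 7, 9, 10, 11, 12}) = 1
Therefore G(37) = 1.

1


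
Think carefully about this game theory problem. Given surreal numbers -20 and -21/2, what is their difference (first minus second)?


x = -20, y = -21/2
Converting to common denominator: 2
x = -40/2, y = -21/2
x - y = -20 - -21/2 = -19/2

-19/2


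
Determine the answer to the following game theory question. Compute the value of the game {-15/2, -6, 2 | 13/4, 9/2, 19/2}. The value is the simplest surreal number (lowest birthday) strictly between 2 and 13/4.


Left options: {-15/2, -6, 2}, max = 2
Right options: {13/4, 9/2, 19/2}, min = 13/4
All options are numbers and max(Left) < min(Right), so by the simplicity theorem the value is the simplest (earliest-born) number strictly between 2 and 13/4.
The only integer strictly between 2 and 13/4 is 3.
No non-integer in the interval can be simpler: if x is a non-integer in the interval, then floor(x) or ceil(x) also lies in the interval (the interval contains an integer), and both are proper prefixes of x's sign expansion, i.e. born earlier. So the game value is 3.
Game value = 3

3


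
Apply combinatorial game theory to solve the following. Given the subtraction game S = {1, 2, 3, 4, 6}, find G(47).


The subtraction set is S = {1, 2, 3, 4, 6}.
G(k) = mex{ G(k - s) : s in S, s <= k }. We compute iteratively: G(0) = 0.
G(1) = mex({0}) = 1
G(2) = mex({0, 1}) = 2
G(3) = mex({0, 1, 2}) = 3
G(4) = mex({0, 1, 2, 3}) = 4
G(5) = mex({1, 2, 3, 4}) = 0
G(6) = mex({0, 2, 3, 4}) = 1
G(7) = mex({0, 1, 3, 4}) = 2
G(8) = mex({0, 1, 2, 4}) = 3
G(9) = mex({0, 1, 2, 3}) = 4
G(10) = mex({1, 2, 3, 4}) = 0
Observe that G(5)..G(10) = 0, 1, 2, 3, 4, 0 repeats G(0)..G(5) = 0, 1, 2, 3, 4, 0.
For k >= max(S) = 6, G(k) is determined by the previous 6 values G(k-6)..G(k-1); a window of 6 consecutive values has recurred shifted by 5, so by induction G(k + 5) = G(k) for all k >= 0: the sequence is periodic from the start with period 5.
One period: G(0..4) = 0, 1, 2, 3, 4.
47 mod 5 = 2, so G(47) = G(2) = 2.

2


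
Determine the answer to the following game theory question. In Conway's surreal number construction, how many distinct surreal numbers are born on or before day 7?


Day 0: {|} = 0 is born. Count = 1.
Day n: the number of surreal numbers born by day n is 2^(n+1) - 1.
By day 0: 2^1 - 1 = 1
By day 1: 2^2 - 1 = 3
By day 2: 2^3 - 1 = 7
By day 3: 2^4 - 1 = 15
By day 4: 2^5 - 1 = 31
By day 5: 2^6 - 1 = 63
By day 6: 2^7 - 1 = 127
By day 7: 2^8 - 1 = 255
By day 7: 255 surreal numbers.

255


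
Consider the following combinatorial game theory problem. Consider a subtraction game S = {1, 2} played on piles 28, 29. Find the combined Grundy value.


Subtraction set: {1, 2}
For this subtraction set, G(n) = n mod 3 (period = max + 1 = 3).
Pile 1 (size 28): G(28) = 28 mod 3 = 1
Pile 2 (size 29): G(29) = 29 mod 3 = 2
Total Grundy value = XOR of all: 1 XOR 2 = 3

3


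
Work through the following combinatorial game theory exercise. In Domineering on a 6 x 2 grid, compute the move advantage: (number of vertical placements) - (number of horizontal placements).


Board is 6 x 2 (rows x cols).
Left (vertical) placements: (rows-1) * cols = 5 * 2 = 10
Right (horizontal) placements: rows * (cols-1) = 6 * 1 = 6
Advantage = Left - Right = 10 - 6 = 4

4


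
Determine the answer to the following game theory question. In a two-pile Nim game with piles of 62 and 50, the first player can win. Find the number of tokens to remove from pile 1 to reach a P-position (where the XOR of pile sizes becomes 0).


Piles: 62 and 50
Current XOR: 62 XOR 50 = 12 (non-zero, so this is an N-position).
To make the XOR zero, we need to find a move that balances the piles.
For pile 1 (size 62): target = 62 XOR 12 = 50
We reduce pile 1 from 62 to 50.
Tokens removed: 62 - 50 = 12
Verification: 50 XOR 50 = 0

12


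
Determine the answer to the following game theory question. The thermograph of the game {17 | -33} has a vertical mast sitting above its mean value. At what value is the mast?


Game = {17 | -33}, a switch {a | b} with numbers a > b.
Its thermograph has left wall a - t and right wall b + t, which meet at t = (a - b)/2, where both equal (a + b)/2. So the mast (mean value) is at (a + b)/2.
Mean = (17 + (-33))/2 = -16/2 = -8

-8


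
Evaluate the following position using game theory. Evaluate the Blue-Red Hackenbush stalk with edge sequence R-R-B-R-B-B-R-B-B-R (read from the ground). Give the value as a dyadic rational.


Edges (from ground): R-R-B-R-B-B-R-B-B-R
By Berlekamp's sign-expansion rule, a Blue-Red Hackenbush stalk has the value of the surreal number whose sign sequence is the edge sequence with B -> + and R -> -.
Sign sequence: --+-++-++-
Trace the sign expansion in the surreal number tree, starting from 0:
Edge 1: R (sign -) -> bounds (-inf, 0), value = -1
Edge 2: R (sign -) -> bounds (-inf, -1), value = -2
Edge 3: B (sign +) -> bounds (-2, -1), value = -3/2
Edge 4: R (sign -) -> bounds (-2, -3/2), value = -7/4
Edge 5: B (sign +) -> bounds (-7/4, -3/2), value = -13/8
Edge 6: B (sign +) -> bounds (-13/8, -3/2), value = -25/16
Edge 7: R (sign -) -> bounds (-13/8, -25/16), value = -51/32
Edge 8: B (sign +) -> bounds (-51/32, -25/16), value = -101/64
Edge 9: B (sign +) -> bounds (-101/64, -25/16), value = -201/128
Edge 10: R (sign -) -> bounds (-101/64, -201/128), value = -403/256
Game value = -403/256

-403/256


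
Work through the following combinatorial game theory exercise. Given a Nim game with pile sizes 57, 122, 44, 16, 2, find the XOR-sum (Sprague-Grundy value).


We need the XOR (exclusive or) of all pile sizes.
After XOR-ing pile 1 (size 57): 0 XOR 57 = 57
After XOR-ing pile 2 (size 122): 57 XOR 122 = 67
After XOR-ing pile 3 (size 44): 67 XOR 44 = 111
After XOR-ing pile 4 (size 16): 111 XOR 16 = 127
After XOR-ing pile 5 (size 2): 127 XOR 2 = 125
The Nim-value of this position is 125.

125


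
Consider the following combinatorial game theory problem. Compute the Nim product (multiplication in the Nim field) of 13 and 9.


Nim multiplication is bilinear over XOR: (u XOR v) * w = (u*w) XOR (v*w).
So we split each operand into its bit components and XOR the pairwise Nim products.
13 = 1 + 4 + 8 (as XOR of powers of 2).
9 = 1 + 8 (as XOR of powers of 2).
Using the standard Nim-product table on single bits:
  2*2 = 3,   2*4 = 8,   2*8 = 12,
  4*4 = 6,   4*8 = 11,  8*8 = 13,
and  1*x = x (identity), k*l = l*k (commutative).
Pairwise Nim products:
  1 * 1 = 1
  1 * 8 = 8
  4 * 1 = 4
  4 * 8 = 11
  8 * 1 = 8
  8 * 8 = 13
XOR them: 1 XOR 8 XOR 4 XOR 11 XOR 8 XOR 13 = 3.
Result: 13 * 9 = 3 (in Nim).

3


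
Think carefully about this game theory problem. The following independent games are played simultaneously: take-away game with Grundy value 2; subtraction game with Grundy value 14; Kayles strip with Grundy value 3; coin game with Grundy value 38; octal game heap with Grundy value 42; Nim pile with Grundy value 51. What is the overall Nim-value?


By the Sprague-Grundy theorem, the Grundy value of a sum of games is the XOR of individual Grundy values.
take-away game: Grundy value = 2. Running XOR: 0 XOR 2 = 2
subtraction game: Grundy value = 14. Running XOR: 2 XOR 14 = 12
Kayles strip: Grundy value = 3. Running XOR: 12 XOR 3 = 15
coin game: Grundy value = 38. Running XOR: 15 XOR 38 = 41
octal game heap: Grundy value = 42. Running XOR: 41 XOR 42 = 3
Nim pile: Grundy value = 51. Running XOR: 3 XOR 51 = 48
The combined Grundy value is 48.

48


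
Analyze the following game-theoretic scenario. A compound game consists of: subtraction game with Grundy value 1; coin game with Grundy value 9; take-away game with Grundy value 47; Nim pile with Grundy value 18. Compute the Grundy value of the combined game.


By the Sprague-Grundy theorem, the Grundy value of a sum of games is the XOR of individual Grundy values.
subtraction game: Grundy value = 1. Running XOR: 0 XOR 1 = 1
coin game: Grundy value = 9. Running XOR: 1 XOR 9 = 8
take-away game: Grundy value = 47. Running XOR: 8 XOR 47 = 39
Nim pile: Grundy value = 18. Running XOR: 39 XOR 18 = 53
The combined Grundy value is 53.

53


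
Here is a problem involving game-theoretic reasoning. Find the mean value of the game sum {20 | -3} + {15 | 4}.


G1 = {20 | -3}, G2 = {15 | 4}
Each is a switch {a | b} with numbers a > b; its mean value is (a + b)/2, and mean value is additive over game sums: m(G1 + G2) = m(G1) + m(G2).
Mean of G1 = (20 + (-3))/2 = 17/2 = 17/2
Mean of G2 = (15 + (4))/2 = 19/2 = 19/2
Mean of G1 + G2 = 17/2 + 19/2 = 18

18


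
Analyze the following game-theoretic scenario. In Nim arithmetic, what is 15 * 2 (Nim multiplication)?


Nim multiplication is bilinear over XOR: (u XOR v) * w = (u*w) XOR (v*w).
So we split each operand into its bit components and XOR the pairwise Nim products.
15 = 1 + 2 + 4 + 8 (as XOR of powers of 2).
2 = 2 (as XOR of powers of 2).
Using the standard Nim-product table on single bits:
  2*2 = 3,   2*4 = 8,   2*8 = 12,
  4*4 = 6,   4*8 = 11,  8*8 = 13,
and  1*x = x (identity), k*l = l*k (commutative).
Pairwise Nim products:
  1 * 2 = 2
  2 * 2 = 3
  4 * 2 = 8
  8 * 2 = 12
XOR them: 2 XOR 3 XOR 8 XOR 12 = 5.
Result: 15 * 2 = 5 (in Nim).

5


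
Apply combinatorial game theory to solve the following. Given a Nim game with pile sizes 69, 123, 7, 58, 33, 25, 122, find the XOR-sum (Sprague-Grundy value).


We need the XOR (exclusive or) of all pile sizes.
After XOR-ing pile 1 (size 69): 0 XOR 69 = 69
After XOR-ing pile 2 (size 123): 69 XOR 123 = 62
After XOR-ing pile 3 (size 7): 62 XOR 7 = 57
After XOR-ing pile 4 (size 58): 57 XOR 58 = 3
After XOR-ing pile 5 (size 33): 3 XOR 33 = 34
After XOR-ing pile 6 (size 25): 34 XOR 25 = 59
After XOR-ing pile 7 (size 122): 59 XOR 122 = 65
The Nim-value of this position is 65.

65


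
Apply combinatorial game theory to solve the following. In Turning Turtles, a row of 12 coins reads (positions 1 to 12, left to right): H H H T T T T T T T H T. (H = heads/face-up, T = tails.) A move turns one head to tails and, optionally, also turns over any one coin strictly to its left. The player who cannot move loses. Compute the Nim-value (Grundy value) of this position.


Coins: H H H T T T T T T T H T
Key fact: a single head at position k behaves exactly like a Nim heap of size k (turning it to T and optionally flipping a coin at j < k corresponds to moving the heap from k to j, or to 0), and heads combine as a disjunctive sum (two heads at the same place would cancel, matching j XOR j = 0). So the Nim-value is the XOR of the 1-indexed positions of the heads.
Face-up positions (1-indexed): [1, 2, 3, 11]
XOR 0 with 1: 0 XOR 1 = 1
XOR 1 with 2: 1 XOR 2 = 3
XOR 3 with 3: 3 XOR 3 = 0
XOR 0 with 11: 0 XOR 11 = 11
Nim-value = 11

11


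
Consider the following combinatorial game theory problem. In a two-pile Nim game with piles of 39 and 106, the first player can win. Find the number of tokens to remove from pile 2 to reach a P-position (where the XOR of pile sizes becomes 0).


Piles: 39 and 106
Current XOR: 39 XOR 106 = 77 (non-zero, so this is an N-position).
To make the XOR zero, we need to find a move that balances the piles.
For pile 2 (size 106): target = 106 XOR 77 = 39
We reduce pile 2 from 106 to 39.
Tokens removed: 106 - 39 = 67
Verification: 39 XOR 39 = 0

67


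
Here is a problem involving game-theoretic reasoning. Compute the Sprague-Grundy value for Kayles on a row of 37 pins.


Kayles: a move removes 1 or 2 adjacent pins from a contiguous row.
Removing pins from a row of k leaves two independent rows (a, b) with a + b = k - 1 (one pin) or a + b = k - 2 (two pins); an end removal gives a = 0.
By Sprague-Grundy, G(k) = mex{ G(a) XOR G(b) } over all these splits. G(0) = 0.
G(1): splits (0,0):0^0=0 -> mex({0}) = 1
G(2): splits (0,1):0^1=1 (0,0):0^0=0 -> mex({0, 1}) = 2
G(3): splits (0,2):0^2=2 (1,1):1^1=0 (0,1):0^1=1 -> mex({0, 1, 2}) = 3
G(4): splits (0,3):0^3=3 (1,2):1^2=3 (0,2):0^2=2 (1,1):1^1=0 -> mex({0, 2, 3}) = 1
G(5): splits (0,4):0^1=1 (1,3):1^3=2 (2,2):2^2=0 (0,3):0^3=3 (1,2):1^2=3 -> mex({0, 1, 2, 3}) = 4
G(6) = mex({0, 1, 2, 4}) = 3
G(7) = mex({0, 1, 3, 4, 5}) = 2
G(8) = mex({0, 2, 3, 5, 6}) = 1
G(9) = mex({0, 1, 2, 3, 6, 7}) = 4
G(10) = mex({0, 1, 3, 4, 5, 7}) = 2
G(11) = mex({0, 1, 2, 3, 4, 5}) = 6
G(12) = mex({0, 1, 2, 3, 5, 6, 7}) = 4
G(13) = mex({0, 2, 3, 4, 6, 7}) = 1
G(14) = mex({0, 1, 4, 5, 6, 7}) = 2
G(15) = mex({0, 1, 2, 3, 4, 5, 6}) = 7
G(16) = mex({0, 2, 3, 5, 6, 7}) = 1
G(17) = mex({0, 1, 2, 3, 5, 6, 7}) = 4
G(18) = mex({0, 1, 2, 4, 5, 6}) = 3
G(19) = mex({0, 1, 3, 4, 5, 7}) = 2
G(20) = mex({0, 2, 3, 4, 5, 6, 7}) = 1
G(21) = mex({0, 1, 2, 3, 5, 6, 7}) = 4
G(22) = mex({0, 1, 2, 3, 4, 5, 7}) = 6
G(23) = mex({0, 1, 2, 3, 4, 5, 6}) = 7
G(24) = mex({0, 1, 2, 3, 5, 6, 7}) = 4
G(25) = mex({0, 2, 3, 4, 6, 7}) = 1
G(26) = mex({0, 1, 3, 4, 5, 6, 7}) = 2
G(27) = mex({0, 1, 2, 3, 4, 5, 6, 7}) = 8
G(28) = mex({0, 1, 2, 3, 4, 6, 7, 8}) = 5
G(29) = mex({0, 1, 2, 3, 5, 6, 7, 8, 9}) = 4
G(30) = mex({0, 1, 2, 3, 4, 5, 6, 9, 10}) = 7
G(31) = mex({0, 1, 3, 4, 5, 7, 10, 11}) = 2
G(32) = mex({0, 2, 3, 4, 5, 6, 7, 9, 11}) = 1
G(33) = mex({0, 1, 2, 3, 4, 5, 6, 7, 9, 12}) = 8
G(34) = mex({0, 1, 2, 3, 4, 5, 7, 8, 11, 12}) = 6
G(35) = mex({0, 1, 2, 3, 4, 5, 6, 8, 9, 10, 11}) = 7
G(36) = mex({0, 1, 2, 3, 5, 6, 7, 9, 10}) = 4
G(37) = mex({0, 2, 3, 4, 6, 7, 9, 10, 11, 12}) = 1
Therefore G(37) = 1.

1


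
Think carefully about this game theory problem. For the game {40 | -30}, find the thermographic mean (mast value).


Game = {40 | -30}, a switch {a | b} with numbers a > b.
Its thermograph has left wall a - t and right wall b + t, which meet at t = (a - b)/2, where both equal (a + b)/2. So the mast (mean value) is at (a + b)/2.
Mean = (40 + (-30))/2 = 10/2 = 5

5


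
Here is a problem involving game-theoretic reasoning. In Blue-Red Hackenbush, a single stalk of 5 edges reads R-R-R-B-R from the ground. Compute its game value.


Edges (from ground): R-R-R-B-R
By Berlekamp's sign-expansion rule, a Blue-Red Hackenbush stalk has the value of the surreal number whose sign sequence is the edge sequence with B -> + and R -> -.
Sign sequence: ---+-
Trace the sign expansion in the surreal number tree, starting from 0:
Edge 1: R (sign -) -> bounds (-inf, 0), value = -1
Edge 2: R (sign -) -> bounds (-inf, -1), value = -2
Edge 3: R (sign -) -> bounds (-inf, -2), value = -3
Edge 4: B (sign +) -> bounds (-3, -2), value = -5/2
Edge 5: R (sign -) -> bounds (-3, -5/2), value = -11/4
Game value = -11/4

-11/4


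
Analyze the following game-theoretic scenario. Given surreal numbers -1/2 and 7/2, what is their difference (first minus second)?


x = -1/2, y = 7/2
Converting to common denominator: 2
x = -1/2, y = 7/2
x - y = -1/2 - 7/2 = -4

-4


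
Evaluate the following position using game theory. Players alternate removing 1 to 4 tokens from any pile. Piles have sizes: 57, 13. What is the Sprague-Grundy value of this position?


Subtraction set: {1, 2, 3, 4}
For this subtraction set, G(n) = n mod 5 (period = max + 1 = 5).
Pile 1 (size 57): G(57) = 57 mod 5 = 2
Pile 2 (size 13): G(13) = 13 mod 5 = 3
Total Grundy value = XOR of all: 2 XOR 3 = 1

1


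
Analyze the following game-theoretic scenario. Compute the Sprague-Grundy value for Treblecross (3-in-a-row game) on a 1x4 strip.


Treblecross: place X on empty cells; 3-in-a-row wins.
Playing within two cells of an existing X lets the opponent win at once, so sensible play treats the cells i-2..i+2 around each X as dead. The player left with no safe cell loses, so this is a normal-play take-away game on strips of safe cells.
Placing X at cell i (0-indexed) of a strip of k safe cells leaves independent strips of sizes max(0, i-2) and max(0, k-i-3). Hence G(k) = mex{ G(max(0,i-2)) XOR G(max(0,k-i-3)) : 0 <= i < k }, with G(0) = 0.
G(1): splits (0,0):0^0=0 -> mex({0}) = 1
G(2): splits (0,0):0^0=0 -> mex({0}) = 1
G(3): splits (0,0):0^0=0 -> mex({0}) = 1
G(4): splits (0,1):0^1=1 (0,0):0^0=0 -> mex({0, 1}) = 2
Therefore G(4) = 2.

2


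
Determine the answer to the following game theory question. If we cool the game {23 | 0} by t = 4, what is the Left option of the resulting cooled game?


Original game: {23 | 0} (a switch {a | b} with a > b).
Cooling by t (for t below the temperature (a - b)/2 = 23/2) taxes each move by t: {a | b} cooled by t is {a - t | b + t}.
Cooling amount: t = 4
Cooled Left option: 23 - 4 = 19
Cooled Right option: 0 + 4 = 4
Cooled game: {19 | 4}
Left option = 19

19


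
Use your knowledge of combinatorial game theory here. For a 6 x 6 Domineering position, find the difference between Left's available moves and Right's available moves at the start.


Board is 6 x 6 (rows x cols).
Left (vertical) placements: (rows-1) * cols = 5 * 6 = 30
Right (horizontal) placements: rows * (cols-1) = 6 * 5 = 30
Advantage = Left - Right = 30 - 30 = 0

0


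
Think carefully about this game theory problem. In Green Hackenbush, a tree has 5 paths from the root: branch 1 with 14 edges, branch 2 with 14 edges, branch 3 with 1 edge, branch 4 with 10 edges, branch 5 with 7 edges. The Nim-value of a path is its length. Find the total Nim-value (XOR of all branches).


The tree has 5 branches from the ground vertex.
In Green Hackenbush, the Nim-value of a simple path of length k is k.
Branch 1: length 14, Nim-value = 14
Branch 2: length 14, Nim-value = 14
Branch 3: length 1, Nim-value = 1
Branch 4: length 10, Nim-value = 10
Branch 5: length 7, Nim-value = 7
Total Nim-value = XOR of all branch values:
0 XOR 14 = 14
14 XOR 14 = 0
0 XOR 1 = 1
1 XOR 10 = 11
11 XOR 7 = 12
Nim-value of the tree = 12

12


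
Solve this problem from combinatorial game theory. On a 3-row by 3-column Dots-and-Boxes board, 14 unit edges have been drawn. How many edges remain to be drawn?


Grid: 3 x 3 boxes, i.e. 4 rows and 4 columns of dots.
Horizontal edges: (rows + 1) * cols = 4 * 3 = 12
Vertical edges: rows * (cols + 1) = 3 * 4 = 12
Total edges: 12 + 12 = 24
Edges drawn: 14
Remaining: 24 - 14 = 10

10


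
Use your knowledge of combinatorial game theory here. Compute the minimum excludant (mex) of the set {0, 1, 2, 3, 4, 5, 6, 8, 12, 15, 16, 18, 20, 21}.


Set = {0, 1, 2, 3, 4, 5, 6, 8, 12, 15, 16, 18, 20, 21}
0 is in the set.
1 is in the set.
2 is in the set.
3 is in the set.
4 is in the set.
5 is in the set.
6 is in the set.
7 is NOT in the set. This is the mex.
mex = 7

7


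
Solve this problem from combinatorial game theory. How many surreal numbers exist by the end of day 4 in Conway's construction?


Day 0: {|} = 0 is born. Count = 1.
Day n: the number of surreal numbers born by day n is 2^(n+1) - 1.
By day 0: 2^1 - 1 = 1
By day 1: 2^2 - 1 = 3
By day 2: 2^3 - 1 = 7
By day 3: 2^4 - 1 = 15
By day 4: 2^5 - 1 = 31
By day 4: 31 surreal numbers.

31


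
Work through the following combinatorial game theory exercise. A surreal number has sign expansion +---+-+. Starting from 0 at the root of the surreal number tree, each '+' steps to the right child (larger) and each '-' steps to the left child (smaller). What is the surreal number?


Sign expansion: +---+-+
Rule: track bounds (lo, hi), initially (-inf, +inf). On '+', the current value becomes lo and we move to the simplest number in (value, hi): value + 1 if hi = +inf, otherwise the midpoint (value + hi)/2. On '-', the current value becomes hi and we move to value - 1 if lo = -inf, otherwise the midpoint (lo + value)/2.
Start at 0.
Step 1: sign = +, move right. Bounds: (0, +inf). Value = 1
Step 2: sign = -, move left. Bounds: (0, 1). Value = 1/2
Step 3: sign = -, move left. Bounds: (0, 1/2). Value = 1/4
Step 4: sign = -, move left. Bounds: (0, 1/4). Value = 1/8
Step 5: sign = +, move right. Bounds: (1/8, 1/4). Value = 3/16
Step 6: sign = -, move left. Bounds: (1/8, 3/16). Value = 5/32
Step 7: sign = +, move right. Bounds: (5/32, 3/16). Value = 11/64
The surreal number with sign expansion +---+-+ is 11/64.

11/64


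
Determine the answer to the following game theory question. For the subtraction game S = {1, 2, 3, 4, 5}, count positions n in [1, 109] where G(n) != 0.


Subtraction set S = {1, 2, 3, 4, 5}, so G(n) = n mod 6.
G(n) = 0 when n is a multiple of 6.
Multiples of 6 in [1, 109]: 18
N-positions (nonzero Grundy) = 109 - 18 = 91

91


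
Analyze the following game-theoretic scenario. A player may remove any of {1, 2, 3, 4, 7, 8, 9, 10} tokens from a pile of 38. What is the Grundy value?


The subtraction set is S = {1, 2, 3, 4, 7, 8, 9, 10}.
G(k) = mex{ G(k - s) : s in S, s <= k }. We compute iteratively: G(0) = 0.
G(1) = mex({0}) = 1
G(2) = mex({0, 1}) = 2
G(3) = mex({0, 1, 2}) = 3
G(4) = mex({0, 1, 2, 3}) = 4
G(5) = mex({1, 2, 3, 4}) = 0
G(6) = mex({0, 2, 3, 4}) = 1
G(7) = mex({0, 1, 3, 4}) = 2
G(8) = mex({0, 1, 2, 4}) = 3
G(9) = mex({0, 1, 2, 3}) = 4
G(10) = mex({0, 1, 2, 3, 4}) = 5
G(11) = mex({1, 2, 3, 4, 5}) = 0
G(12) = mex({0, 2, 3, 4, 5}) = 1
G(13) = mex({0, 1, 3, 4, 5}) = 2
G(14) = mex({0, 1, 2, 4, 5}) = 3
G(15) = mex({0, 1, 2, 3}) = 4
G(16) = mex({1, 2, 3, 4}) = 0
G(17) = mex({0, 2, 3, 4, 5}) = 1
G(18) = mex({0, 1, 3, 4, 5}) = 2
G(19) = mex({0, 1, 2, 4, 5}) = 3
G(20) = mex({0, 1, 2, 3, 5}) = 4
Observe that G(11)..G(20) = 0, 1, 2, 3, 4, 0, 1, 2, 3, 4 repeats G(0)..G(9) = 0, 1, 2, 3, 4, 0, 1, 2, 3, 4.
For k >= max(S) = 10, G(k) is determined by the previous 10 values G(k-10)..G(k-1); a window of 10 consecutive values has recurred shifted by 11, so by induction G(k + 11) = G(k) for all k >= 0: the sequence is periodic from the start with period 11.
One period: G(0..10) = 0, 1, 2, 3, 4, 0, 1, 2, 3, 4, 5.
38 mod 11 = 5, so G(38) = G(5) = 0.

0


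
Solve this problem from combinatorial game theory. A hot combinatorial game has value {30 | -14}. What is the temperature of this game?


The game is {30 | -14}, a switch {a | b} with numbers a > b.
Cooling {a | b} by t gives {a - t | b + t}, which stops being hot when a - t = b + t, i.e. at t = (a - b)/2. So the temperature of a switch is (a - b)/2.
Temperature = (Left option - Right option) / 2
= (30 - (-14)) / 2
= 44 / 2
= 22

22


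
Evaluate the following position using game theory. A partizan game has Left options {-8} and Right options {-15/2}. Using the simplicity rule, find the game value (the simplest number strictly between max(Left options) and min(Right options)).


Left options: {-8}, max = -8
Right options: {-15/2}, min = -15/2
All options are numbers and max(Left) < min(Right), so by the simplicity theorem the value is the simplest (earliest-born) number strictly between -8 and -15/2.
No integer lies strictly between -8 and -15/2, so the value is the dyadic rational m/2^k in the interval with the smallest k (then m odd); search k = 1, 2, ...:
Denominator 2: no odd multiple of 1/2 lies strictly between -8 and -15/2.
Denominator 4: -31/4 lies strictly between -8 and -15/2 -- found.
The simplest number in the interval is -31/4.
Game value = -31/4

-31/4
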